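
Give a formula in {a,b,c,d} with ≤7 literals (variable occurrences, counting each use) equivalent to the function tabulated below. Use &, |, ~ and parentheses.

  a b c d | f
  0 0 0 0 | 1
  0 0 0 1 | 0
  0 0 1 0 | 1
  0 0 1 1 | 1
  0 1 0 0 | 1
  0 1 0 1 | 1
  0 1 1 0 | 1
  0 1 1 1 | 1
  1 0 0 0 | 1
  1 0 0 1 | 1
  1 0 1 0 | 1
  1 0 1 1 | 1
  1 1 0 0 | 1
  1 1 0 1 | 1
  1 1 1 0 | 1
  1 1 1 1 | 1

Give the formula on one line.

  ~d = 1010101010101010
  (c | ~d) = 1011101110111011
  (a | (c | ~d)) = 1011101111111111
  (c & a) = 0000000000110011
  ((c & a) | b) = 0000111100111111
  ((a | (c | ~d)) | ((c & a) | b)) = 1011111111111111

((a | (c | ~d)) | ((c & a) | b))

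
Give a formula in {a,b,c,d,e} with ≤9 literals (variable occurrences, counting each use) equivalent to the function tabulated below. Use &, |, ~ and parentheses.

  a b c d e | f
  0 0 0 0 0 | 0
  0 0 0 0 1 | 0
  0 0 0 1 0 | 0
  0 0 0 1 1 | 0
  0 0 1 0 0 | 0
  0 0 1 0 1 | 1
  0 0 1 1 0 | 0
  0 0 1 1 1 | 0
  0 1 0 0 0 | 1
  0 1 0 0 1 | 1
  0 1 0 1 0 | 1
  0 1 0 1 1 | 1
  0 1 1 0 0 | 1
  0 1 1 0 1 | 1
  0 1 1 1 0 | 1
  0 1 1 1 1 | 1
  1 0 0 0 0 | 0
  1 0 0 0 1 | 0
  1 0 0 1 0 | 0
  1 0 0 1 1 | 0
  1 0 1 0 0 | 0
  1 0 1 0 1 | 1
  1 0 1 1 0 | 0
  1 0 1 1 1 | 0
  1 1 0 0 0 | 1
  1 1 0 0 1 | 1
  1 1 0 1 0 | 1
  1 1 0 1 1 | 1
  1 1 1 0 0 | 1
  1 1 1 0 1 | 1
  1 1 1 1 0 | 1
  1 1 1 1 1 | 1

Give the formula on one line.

  (c & e) = 00000101000001010000010100000101
  ~b = 11111111000000001111111100000000
  ~e = 10101010101010101010101010101010
  (~e & a) = 00000000000000001010101010101010
  (~b | (~e & a)) = 11111111000000001111111110101010
  ((c & e) & (~b | (~e & a))) = 00000101000000000000010100000000
  (((c & e) & (~b | (~e & a))) | b) = 00000101111111110000010111111111
  ~d = 11001100110011001100110011001100
  (~d | b) = 11001100111111111100110011111111
  ((((c & e) & (~b | (~e & a))) | b) & (~d | b)) = 00000100111111110000010011111111

((((c & e) & (~b | (~e & a))) | b) & (~d | b))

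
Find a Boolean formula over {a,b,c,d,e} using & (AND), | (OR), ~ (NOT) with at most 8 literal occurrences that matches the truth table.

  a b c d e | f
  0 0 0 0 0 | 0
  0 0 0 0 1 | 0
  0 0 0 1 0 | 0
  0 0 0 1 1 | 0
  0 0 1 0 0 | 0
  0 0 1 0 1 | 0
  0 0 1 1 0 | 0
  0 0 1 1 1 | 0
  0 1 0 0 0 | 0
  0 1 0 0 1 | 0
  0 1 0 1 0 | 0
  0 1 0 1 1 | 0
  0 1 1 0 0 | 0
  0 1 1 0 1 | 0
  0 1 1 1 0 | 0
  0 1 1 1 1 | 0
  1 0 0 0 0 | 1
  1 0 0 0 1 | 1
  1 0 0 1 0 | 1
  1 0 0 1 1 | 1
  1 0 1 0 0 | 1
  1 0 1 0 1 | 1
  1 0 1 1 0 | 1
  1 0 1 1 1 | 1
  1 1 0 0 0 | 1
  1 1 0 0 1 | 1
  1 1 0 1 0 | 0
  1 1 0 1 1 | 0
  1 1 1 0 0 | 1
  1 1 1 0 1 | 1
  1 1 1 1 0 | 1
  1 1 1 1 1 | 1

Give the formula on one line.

(((((~d | ~b) | c) & a) | (c & ~d)) & a)

  ~d = 11001100110011001100110011001100
  ~b = 11111111000000001111111100000000
  (~d | ~b) = 11111111110011001111111111001100
  ((~d | ~b) | c) = 11111111110011111111111111001111
  (((~d | ~b) | c) & a) = 00000000000000001111111111001111
  (c & ~d) = 00001100000011000000110000001100
  ((((~d | ~b) | c) & a) | (c & ~d)) = 00001100000011001111111111001111
  (((((~d | ~b) | c) & a) | (c & ~d)) & a) = 00000000000000001111111111001111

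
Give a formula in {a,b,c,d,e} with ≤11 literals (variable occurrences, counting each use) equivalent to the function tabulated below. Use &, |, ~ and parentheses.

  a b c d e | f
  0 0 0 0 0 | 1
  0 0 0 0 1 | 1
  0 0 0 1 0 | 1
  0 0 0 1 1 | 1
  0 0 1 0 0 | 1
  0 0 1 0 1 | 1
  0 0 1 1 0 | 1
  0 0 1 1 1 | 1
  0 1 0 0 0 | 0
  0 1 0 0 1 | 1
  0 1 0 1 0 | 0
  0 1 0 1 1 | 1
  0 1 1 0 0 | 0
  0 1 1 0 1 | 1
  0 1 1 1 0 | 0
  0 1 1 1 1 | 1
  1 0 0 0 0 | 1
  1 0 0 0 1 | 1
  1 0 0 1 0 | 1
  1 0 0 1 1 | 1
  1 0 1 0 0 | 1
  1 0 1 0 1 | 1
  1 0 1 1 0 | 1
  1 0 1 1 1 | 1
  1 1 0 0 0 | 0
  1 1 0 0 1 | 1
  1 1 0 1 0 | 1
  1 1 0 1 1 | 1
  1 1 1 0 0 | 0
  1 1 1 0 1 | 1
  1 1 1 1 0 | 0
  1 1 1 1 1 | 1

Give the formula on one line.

  ~c = 11110000111100001111000011110000
  ~d = 11001100110011001100110011001100
  (~c | ~d) = 11111100111111001111110011111100
  (b & ~c) = 00000000111100000000000011110000
  (e | (b & ~c)) = 01010101111101010101010111110101
  (a & d) = 00000000000000000011001100110011
  ((e | (b & ~c)) & (a & d)) = 00000000000000000001000100110001
  ((~c | ~d) & ((e | (b & ~c)) & (a & d))) = 00000000000000000001000000110000
  ~b = 11111111000000001111111100000000
  (~b | e) = 11111111010101011111111101010101
  (((~c | ~d) & ((e | (b & ~c)) & (a & d))) | (~b | e)) = 11111111010101011111111101110101

(((~c | ~d) & ((e | (b & ~c)) & (a & d))) | (~b | e))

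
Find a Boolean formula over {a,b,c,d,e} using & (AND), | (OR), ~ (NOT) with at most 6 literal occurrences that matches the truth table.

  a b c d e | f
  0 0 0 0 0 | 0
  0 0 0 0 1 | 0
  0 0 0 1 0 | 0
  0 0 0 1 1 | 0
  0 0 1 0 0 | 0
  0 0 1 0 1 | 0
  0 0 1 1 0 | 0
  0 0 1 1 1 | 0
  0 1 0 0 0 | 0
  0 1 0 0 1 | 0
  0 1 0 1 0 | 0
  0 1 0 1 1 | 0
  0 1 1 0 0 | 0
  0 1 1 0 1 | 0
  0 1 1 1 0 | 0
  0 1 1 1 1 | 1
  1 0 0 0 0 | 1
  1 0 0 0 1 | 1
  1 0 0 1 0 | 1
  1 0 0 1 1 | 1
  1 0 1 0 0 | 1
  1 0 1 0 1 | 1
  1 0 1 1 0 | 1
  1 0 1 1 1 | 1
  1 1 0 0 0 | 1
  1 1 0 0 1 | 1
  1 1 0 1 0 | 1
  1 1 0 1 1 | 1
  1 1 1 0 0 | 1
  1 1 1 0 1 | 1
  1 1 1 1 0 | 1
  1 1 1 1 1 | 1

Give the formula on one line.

(a | (b & (e & (d & c))))

  (d & c) = 00000011000000110000001100000011
  (e & (d & c)) = 00000001000000010000000100000001
  (b & (e & (d & c))) = 00000000000000010000000000000001
  (a | (b & (e & (d & c)))) = 00000000000000011111111111111111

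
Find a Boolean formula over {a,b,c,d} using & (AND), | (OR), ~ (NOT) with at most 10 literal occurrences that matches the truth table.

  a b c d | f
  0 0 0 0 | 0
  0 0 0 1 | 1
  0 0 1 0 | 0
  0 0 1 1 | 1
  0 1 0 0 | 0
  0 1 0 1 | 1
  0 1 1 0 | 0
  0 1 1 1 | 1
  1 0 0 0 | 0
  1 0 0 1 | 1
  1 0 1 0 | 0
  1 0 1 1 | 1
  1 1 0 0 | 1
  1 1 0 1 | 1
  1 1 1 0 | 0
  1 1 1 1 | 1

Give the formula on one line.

  ~b = 1111000011110000
  ~d = 1010101010101010
  (~b | ~d) = 1111101011111010
  (a & (~b | ~d)) = 0000000011111010
  ~a = 1111111100000000
  ~c = 1100110011001100
  (b & ~c) = 0000110000001100
  (~a | (b & ~c)) = 1111111100001100
  ((a & (~b | ~d)) & (~a | (b & ~c))) = 0000000000001000
  (((a & (~b | ~d)) & (~a | (b & ~c))) | d) = 0101010101011101

(((a & (~b | ~d)) & (~a | (b & ~c))) | d)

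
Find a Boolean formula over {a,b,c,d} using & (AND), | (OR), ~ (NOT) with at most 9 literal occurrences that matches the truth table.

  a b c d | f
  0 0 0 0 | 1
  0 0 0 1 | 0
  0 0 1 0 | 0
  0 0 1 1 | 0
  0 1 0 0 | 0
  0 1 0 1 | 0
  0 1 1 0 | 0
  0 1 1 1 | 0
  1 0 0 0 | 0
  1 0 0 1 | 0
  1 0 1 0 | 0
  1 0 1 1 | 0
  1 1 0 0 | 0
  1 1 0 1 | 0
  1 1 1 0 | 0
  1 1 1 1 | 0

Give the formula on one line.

  ~d = 1010101010101010
  ~a = 1111111100000000
  (d & ~a) = 0101010100000000
  ~b = 1111000011110000
  (~b | a) = 1111000011111111
  ((~b | a) & ~a) = 1111000000000000
  ((d & ~a) | ((~b | a) & ~a)) = 1111010100000000
  (~d & ((d & ~a) | ((~b | a) & ~a))) = 1010000000000000
  ~c = 1100110011001100
  ((~d & ((d & ~a) | ((~b | a) & ~a))) & ~c) = 1000000000000000

((~d & ((d & ~a) | ((~b | a) & ~a))) & ~c)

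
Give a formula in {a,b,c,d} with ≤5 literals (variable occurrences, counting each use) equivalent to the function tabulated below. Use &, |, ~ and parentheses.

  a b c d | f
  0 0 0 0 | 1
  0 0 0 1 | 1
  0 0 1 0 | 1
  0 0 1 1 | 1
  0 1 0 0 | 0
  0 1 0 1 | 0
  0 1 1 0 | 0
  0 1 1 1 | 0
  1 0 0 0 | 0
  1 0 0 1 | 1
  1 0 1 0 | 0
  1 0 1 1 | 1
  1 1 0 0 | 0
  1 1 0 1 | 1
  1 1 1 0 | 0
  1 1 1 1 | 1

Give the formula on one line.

  ~b = 1111000011110000
  (~b | a) = 1111000011111111
  ~a = 1111111100000000
  (d & a) = 0000000001010101
  (~a | (d & a)) = 1111111101010101
  ((~b | a) & (~a | (d & a))) = 1111000001010101

((~b | a) & (~a | (d & a)))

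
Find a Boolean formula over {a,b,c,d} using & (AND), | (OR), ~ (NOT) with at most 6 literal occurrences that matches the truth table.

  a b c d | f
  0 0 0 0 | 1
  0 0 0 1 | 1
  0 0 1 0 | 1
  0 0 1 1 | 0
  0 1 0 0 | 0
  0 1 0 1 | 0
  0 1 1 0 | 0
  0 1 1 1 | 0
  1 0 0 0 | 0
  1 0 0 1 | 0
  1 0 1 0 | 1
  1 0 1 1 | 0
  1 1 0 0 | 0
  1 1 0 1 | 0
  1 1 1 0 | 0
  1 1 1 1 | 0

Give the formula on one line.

  ~b = 1111000011110000
  ~c = 1100110011001100
  ~d = 1010101010101010
  (~c | ~d) = 1110111011101110
  ~a = 1111111100000000
  (c | ~a) = 1111111100110011
  ((~c | ~d) & (c | ~a)) = 1110111000100010
  (~b & ((~c | ~d) & (c | ~a))) = 1110000000100000

(~b & ((~c | ~d) & (c | ~a)))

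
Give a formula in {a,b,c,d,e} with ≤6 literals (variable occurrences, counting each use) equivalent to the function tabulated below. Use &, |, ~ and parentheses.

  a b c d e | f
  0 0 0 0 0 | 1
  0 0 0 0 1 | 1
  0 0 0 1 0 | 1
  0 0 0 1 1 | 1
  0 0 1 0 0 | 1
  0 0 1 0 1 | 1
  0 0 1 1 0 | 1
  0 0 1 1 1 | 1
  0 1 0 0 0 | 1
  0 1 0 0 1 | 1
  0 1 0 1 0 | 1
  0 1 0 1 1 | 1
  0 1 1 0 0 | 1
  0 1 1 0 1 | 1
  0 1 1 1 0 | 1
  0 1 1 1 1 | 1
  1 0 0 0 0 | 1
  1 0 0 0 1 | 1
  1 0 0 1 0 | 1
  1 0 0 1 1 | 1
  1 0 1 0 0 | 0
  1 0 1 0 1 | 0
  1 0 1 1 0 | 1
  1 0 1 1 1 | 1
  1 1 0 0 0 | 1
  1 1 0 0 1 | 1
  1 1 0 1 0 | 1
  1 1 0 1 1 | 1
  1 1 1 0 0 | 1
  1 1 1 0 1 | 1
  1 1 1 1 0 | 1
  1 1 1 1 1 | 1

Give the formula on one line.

(((d & ~b) | (~c | ~a)) | (b & c))

  ~b = 11111111000000001111111100000000
  (d & ~b) = 00110011000000000011001100000000
  ~c = 11110000111100001111000011110000
  ~a = 11111111111111110000000000000000
  (~c | ~a) = 11111111111111111111000011110000
  ((d & ~b) | (~c | ~a)) = 11111111111111111111001111110000
  (b & c) = 00000000000011110000000000001111
  (((d & ~b) | (~c | ~a)) | (b & c)) = 11111111111111111111001111111111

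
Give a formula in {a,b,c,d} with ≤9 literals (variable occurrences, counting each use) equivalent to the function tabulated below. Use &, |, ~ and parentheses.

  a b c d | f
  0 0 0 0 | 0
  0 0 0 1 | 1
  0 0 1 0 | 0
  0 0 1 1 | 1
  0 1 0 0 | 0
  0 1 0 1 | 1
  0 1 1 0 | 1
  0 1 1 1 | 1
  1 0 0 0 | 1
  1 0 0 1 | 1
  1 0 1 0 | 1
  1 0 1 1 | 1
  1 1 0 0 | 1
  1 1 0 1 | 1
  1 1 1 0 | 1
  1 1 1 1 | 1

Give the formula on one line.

(((c | d) & (b | ~c)) | ((~d | ~b) & (d | a)))

  (c | d) = 0111011101110111
  ~c = 1100110011001100
  (b | ~c) = 1100111111001111
  ((c | d) & (b | ~c)) = 0100011101000111
  ~d = 1010101010101010
  ~b = 1111000011110000
  (~d | ~b) = 1111101011111010
  (d | a) = 0101010111111111
  ((~d | ~b) & (d | a)) = 0101000011111010
  (((c | d) & (b | ~c)) | ((~d | ~b) & (d | a))) = 0101011111111111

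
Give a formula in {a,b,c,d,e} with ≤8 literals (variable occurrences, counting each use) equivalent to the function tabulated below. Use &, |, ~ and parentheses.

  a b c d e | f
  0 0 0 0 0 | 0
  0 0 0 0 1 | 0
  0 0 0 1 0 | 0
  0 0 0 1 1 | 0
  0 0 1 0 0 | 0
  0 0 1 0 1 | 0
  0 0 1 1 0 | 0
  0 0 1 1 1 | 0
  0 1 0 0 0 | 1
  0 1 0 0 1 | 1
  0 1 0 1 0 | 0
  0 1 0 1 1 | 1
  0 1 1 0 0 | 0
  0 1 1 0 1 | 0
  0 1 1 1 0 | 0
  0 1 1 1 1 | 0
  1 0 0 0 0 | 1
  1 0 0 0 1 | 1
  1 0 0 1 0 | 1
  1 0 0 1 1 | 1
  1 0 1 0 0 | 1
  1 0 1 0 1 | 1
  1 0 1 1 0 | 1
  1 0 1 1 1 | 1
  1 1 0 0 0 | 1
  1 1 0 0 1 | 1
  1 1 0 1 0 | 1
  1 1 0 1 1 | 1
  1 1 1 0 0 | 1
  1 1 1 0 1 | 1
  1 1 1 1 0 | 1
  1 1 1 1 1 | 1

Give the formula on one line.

(((~c & ((~a & ~d) | (e & d))) & (b | a)) | a)

  ~c = 11110000111100001111000011110000
  ~a = 11111111111111110000000000000000
  ~d = 11001100110011001100110011001100
  (~a & ~d) = 11001100110011000000000000000000
  (e & d) = 00010001000100010001000100010001
  ((~a & ~d) | (e & d)) = 11011101110111010001000100010001
  (~c & ((~a & ~d) | (e & d))) = 11010000110100000001000000010000
  (b | a) = 00000000111111111111111111111111
  ((~c & ((~a & ~d) | (e & d))) & (b | a)) = 00000000110100000001000000010000
  (((~c & ((~a & ~d) | (e & d))) & (b | a)) | a) = 00000000110100001111111111111111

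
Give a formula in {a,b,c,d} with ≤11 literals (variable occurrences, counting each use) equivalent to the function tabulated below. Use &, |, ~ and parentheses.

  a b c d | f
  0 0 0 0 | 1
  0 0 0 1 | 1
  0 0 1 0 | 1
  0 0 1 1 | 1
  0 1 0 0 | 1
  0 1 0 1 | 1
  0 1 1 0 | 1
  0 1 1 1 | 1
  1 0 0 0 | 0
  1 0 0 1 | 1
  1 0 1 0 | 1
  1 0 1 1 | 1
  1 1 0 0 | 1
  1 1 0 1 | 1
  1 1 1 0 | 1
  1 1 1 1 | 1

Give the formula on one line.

  (d | b) = 0101111101011111
  ~b = 1111000011110000
  (c | d) = 0111011101110111
  ~a = 1111111100000000
  (~a | c) = 1111111100110011
  ((c | d) | (~a | c)) = 1111111101110111
  (~b & ((c | d) | (~a | c))) = 1111000001110000
  ((~b & ((c | d) | (~a | c))) | c) = 1111001101110011
  ((d | b) | ((~b & ((c | d) | (~a | c))) | c)) = 1111111101111111

((d | b) | ((~b & ((c | d) | (~a | c))) | c))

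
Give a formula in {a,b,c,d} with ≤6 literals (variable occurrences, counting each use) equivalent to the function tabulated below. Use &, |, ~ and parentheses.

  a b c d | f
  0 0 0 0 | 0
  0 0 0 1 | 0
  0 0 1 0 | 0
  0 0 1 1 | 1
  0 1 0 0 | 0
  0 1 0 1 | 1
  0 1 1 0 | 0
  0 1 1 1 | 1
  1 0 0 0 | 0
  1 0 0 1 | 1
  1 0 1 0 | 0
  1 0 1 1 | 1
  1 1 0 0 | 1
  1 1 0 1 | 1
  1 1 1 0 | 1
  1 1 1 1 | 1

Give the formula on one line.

  (a & b) = 0000000000001111
  (d | (a & b)) = 0101010101011111
  (b | a) = 0000111111111111
  ((b | a) | c) = 0011111111111111
  ((d | (a & b)) & ((b | a) | c)) = 0001010101011111

((d | (a & b)) & ((b | a) | c))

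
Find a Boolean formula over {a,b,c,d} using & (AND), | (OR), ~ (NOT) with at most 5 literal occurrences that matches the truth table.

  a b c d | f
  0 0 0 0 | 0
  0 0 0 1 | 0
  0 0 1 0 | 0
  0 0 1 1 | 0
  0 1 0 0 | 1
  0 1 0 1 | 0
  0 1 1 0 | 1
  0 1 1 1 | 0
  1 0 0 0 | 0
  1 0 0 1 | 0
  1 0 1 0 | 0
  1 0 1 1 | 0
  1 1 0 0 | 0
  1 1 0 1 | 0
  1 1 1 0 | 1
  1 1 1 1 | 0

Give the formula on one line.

((b & ~d) & (~a | (a & c)))

  ~d = 1010101010101010
  (b & ~d) = 0000101000001010
  ~a = 1111111100000000
  (a & c) = 0000000000110011
  (~a | (a & c)) = 1111111100110011
  ((b & ~d) & (~a | (a & c))) = 0000101000000010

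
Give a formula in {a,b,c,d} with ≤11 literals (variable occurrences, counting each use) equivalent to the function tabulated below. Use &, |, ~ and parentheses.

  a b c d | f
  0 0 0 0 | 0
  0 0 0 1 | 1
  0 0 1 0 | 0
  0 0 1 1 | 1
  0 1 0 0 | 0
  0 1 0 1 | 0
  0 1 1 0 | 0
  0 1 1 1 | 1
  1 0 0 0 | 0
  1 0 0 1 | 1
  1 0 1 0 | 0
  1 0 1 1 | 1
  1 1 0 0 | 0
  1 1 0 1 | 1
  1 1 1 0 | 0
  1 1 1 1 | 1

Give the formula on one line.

(((~a & d) & ((a | c) | (d & ~b))) | (d & a))

  ~a = 1111111100000000
  (~a & d) = 0101010100000000
  (a | c) = 0011001111111111
  ~b = 1111000011110000
  (d & ~b) = 0101000001010000
  ((a | c) | (d & ~b)) = 0111001111111111
  ((~a & d) & ((a | c) | (d & ~b))) = 0101000100000000
  (d & a) = 0000000001010101
  (((~a & d) & ((a | c) | (d & ~b))) | (d & a)) = 0101000101010101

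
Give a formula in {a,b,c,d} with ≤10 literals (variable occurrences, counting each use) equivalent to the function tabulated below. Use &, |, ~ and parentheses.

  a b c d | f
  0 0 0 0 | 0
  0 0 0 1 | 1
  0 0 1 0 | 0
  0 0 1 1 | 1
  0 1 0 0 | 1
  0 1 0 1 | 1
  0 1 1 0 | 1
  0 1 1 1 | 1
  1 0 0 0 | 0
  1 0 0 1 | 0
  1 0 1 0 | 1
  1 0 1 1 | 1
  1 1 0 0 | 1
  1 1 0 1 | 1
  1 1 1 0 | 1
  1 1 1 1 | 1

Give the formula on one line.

((b | (~a & (d & ~b))) | ((b | c) & a))

  ~a = 1111111100000000
  ~b = 1111000011110000
  (d & ~b) = 0101000001010000
  (~a & (d & ~b)) = 0101000000000000
  (b | (~a & (d & ~b))) = 0101111100001111
  (b | c) = 0011111100111111
  ((b | c) & a) = 0000000000111111
  ((b | (~a & (d & ~b))) | ((b | c) & a)) = 0101111100111111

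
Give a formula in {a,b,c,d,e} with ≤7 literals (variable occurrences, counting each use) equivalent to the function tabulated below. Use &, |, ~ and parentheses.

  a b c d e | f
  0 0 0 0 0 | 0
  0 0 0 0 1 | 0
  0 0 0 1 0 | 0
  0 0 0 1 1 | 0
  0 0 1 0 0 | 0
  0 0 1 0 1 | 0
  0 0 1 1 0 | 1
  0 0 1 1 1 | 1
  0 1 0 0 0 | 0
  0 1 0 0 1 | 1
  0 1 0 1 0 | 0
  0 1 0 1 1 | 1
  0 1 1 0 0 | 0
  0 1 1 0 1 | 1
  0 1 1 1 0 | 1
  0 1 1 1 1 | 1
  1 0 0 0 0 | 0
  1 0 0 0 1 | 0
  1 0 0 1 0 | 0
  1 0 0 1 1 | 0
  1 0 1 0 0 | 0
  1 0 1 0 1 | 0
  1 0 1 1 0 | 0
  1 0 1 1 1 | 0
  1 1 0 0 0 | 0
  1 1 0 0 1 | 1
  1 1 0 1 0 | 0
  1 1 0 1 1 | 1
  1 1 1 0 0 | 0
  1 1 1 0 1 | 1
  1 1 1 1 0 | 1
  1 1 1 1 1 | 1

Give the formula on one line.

  ~a = 11111111111111110000000000000000
  (b | ~a) = 11111111111111110000000011111111
  (b & e) = 00000000010101010000000001010101
  (c & d) = 00000011000000110000001100000011
  ((b & e) | (c & d)) = 00000011010101110000001101010111
  ((b | ~a) & ((b & e) | (c & d))) = 00000011010101110000000001010111

((b | ~a) & ((b & e) | (c & d)))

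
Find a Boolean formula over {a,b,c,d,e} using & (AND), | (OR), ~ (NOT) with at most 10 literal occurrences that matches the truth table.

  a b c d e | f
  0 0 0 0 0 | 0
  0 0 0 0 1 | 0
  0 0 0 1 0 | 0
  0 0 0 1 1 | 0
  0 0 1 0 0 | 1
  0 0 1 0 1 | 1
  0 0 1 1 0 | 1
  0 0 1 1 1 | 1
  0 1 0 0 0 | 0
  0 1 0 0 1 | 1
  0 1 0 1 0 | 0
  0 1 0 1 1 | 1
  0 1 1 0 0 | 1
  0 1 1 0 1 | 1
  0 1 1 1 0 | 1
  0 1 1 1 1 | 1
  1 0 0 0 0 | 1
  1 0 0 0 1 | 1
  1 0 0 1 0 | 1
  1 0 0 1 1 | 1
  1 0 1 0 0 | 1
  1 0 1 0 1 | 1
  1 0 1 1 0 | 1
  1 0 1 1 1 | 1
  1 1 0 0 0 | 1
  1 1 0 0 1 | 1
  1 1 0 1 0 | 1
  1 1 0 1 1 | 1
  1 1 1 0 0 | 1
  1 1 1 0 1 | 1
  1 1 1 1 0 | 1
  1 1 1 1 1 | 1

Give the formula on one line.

  (c | a) = 00001111000011111111111111111111
  (b & e) = 00000000010101010000000001010101
  ~a = 11111111111111110000000000000000
  (~a & c) = 00001111000011110000000000000000
  ((~a & c) & b) = 00000000000011110000000000000000
  ((b & e) | ((~a & c) & b)) = 00000000010111110000000001010101
  ((c | a) | ((b & e) | ((~a & c) & b))) = 00001111010111111111111111111111

((c | a) | ((b & e) | ((~a & c) & b)))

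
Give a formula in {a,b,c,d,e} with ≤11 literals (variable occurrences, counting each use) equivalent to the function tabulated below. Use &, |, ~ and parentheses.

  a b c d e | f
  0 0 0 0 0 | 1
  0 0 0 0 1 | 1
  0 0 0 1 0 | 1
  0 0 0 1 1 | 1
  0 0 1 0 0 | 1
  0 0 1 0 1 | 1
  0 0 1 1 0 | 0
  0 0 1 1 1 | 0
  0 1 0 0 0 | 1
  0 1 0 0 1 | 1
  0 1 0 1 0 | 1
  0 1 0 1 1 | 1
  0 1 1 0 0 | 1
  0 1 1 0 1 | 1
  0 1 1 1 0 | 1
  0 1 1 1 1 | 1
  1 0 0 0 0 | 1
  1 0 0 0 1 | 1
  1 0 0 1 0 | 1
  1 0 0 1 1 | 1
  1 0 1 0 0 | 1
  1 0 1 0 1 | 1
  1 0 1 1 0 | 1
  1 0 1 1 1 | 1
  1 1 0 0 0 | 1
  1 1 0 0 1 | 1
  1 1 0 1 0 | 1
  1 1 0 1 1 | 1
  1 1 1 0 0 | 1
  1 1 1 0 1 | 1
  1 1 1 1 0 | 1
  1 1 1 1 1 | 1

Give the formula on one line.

(((~c & ~b) | ((d | ~a) & b)) | (~d | (a | ~c)))

  ~c = 11110000111100001111000011110000
  ~b = 11111111000000001111111100000000
  (~c & ~b) = 11110000000000001111000000000000
  ~a = 11111111111111110000000000000000
  (d | ~a) = 11111111111111110011001100110011
  ((d | ~a) & b) = 00000000111111110000000000110011
  ((~c & ~b) | ((d | ~a) & b)) = 11110000111111111111000000110011
  ~d = 11001100110011001100110011001100
  (a | ~c) = 11110000111100001111111111111111
  (~d | (a | ~c)) = 11111100111111001111111111111111
  (((~c & ~b) | ((d | ~a) & b)) | (~d | (a | ~c))) = 11111100111111111111111111111111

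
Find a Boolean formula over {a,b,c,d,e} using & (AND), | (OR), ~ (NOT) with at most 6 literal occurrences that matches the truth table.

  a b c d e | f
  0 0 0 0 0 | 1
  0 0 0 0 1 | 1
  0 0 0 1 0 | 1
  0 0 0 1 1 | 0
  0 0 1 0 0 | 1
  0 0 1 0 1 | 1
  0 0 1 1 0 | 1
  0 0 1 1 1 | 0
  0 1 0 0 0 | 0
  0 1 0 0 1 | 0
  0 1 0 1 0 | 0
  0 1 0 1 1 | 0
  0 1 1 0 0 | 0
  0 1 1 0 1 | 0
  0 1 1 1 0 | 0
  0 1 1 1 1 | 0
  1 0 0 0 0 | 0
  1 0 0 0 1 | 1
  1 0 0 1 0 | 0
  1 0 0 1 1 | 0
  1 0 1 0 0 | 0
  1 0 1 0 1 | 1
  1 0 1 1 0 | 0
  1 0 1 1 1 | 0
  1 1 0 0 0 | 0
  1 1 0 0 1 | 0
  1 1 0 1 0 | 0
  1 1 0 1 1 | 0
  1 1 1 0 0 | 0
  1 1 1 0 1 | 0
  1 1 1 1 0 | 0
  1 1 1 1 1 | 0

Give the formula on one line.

(((e & ~d) | (~e & ~a)) & ~b)

  ~d = 11001100110011001100110011001100
  (e & ~d) = 01000100010001000100010001000100
  ~e = 10101010101010101010101010101010
  ~a = 11111111111111110000000000000000
  (~e & ~a) = 10101010101010100000000000000000
  ((e & ~d) | (~e & ~a)) = 11101110111011100100010001000100
  ~b = 11111111000000001111111100000000
  (((e & ~d) | (~e & ~a)) & ~b) = 11101110000000000100010000000000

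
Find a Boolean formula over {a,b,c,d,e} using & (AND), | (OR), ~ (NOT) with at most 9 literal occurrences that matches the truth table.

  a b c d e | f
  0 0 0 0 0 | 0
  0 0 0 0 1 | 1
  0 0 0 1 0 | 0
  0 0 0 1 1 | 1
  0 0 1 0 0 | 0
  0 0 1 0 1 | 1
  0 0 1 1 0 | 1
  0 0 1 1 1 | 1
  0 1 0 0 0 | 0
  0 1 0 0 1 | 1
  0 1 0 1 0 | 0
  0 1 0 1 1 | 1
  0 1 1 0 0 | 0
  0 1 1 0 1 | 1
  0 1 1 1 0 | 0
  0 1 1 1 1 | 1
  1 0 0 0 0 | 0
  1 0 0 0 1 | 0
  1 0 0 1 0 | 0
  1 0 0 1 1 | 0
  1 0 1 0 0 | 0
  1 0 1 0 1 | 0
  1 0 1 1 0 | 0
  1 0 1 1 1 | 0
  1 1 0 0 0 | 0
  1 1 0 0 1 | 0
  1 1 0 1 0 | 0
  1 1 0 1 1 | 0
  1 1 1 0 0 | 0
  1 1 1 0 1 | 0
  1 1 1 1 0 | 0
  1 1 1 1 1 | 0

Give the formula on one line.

(~a & (e | (((~b | ~c) & d) & ((~d | c) | e))))

  ~a = 11111111111111110000000000000000
  ~b = 11111111000000001111111100000000
  ~c = 11110000111100001111000011110000
  (~b | ~c) = 11111111111100001111111111110000
  ((~b | ~c) & d) = 00110011001100000011001100110000
  ~d = 11001100110011001100110011001100
  (~d | c) = 11001111110011111100111111001111
  ((~d | c) | e) = 11011111110111111101111111011111
  (((~b | ~c) & d) & ((~d | c) | e)) = 00010011000100000001001100010000
  (e | (((~b | ~c) & d) & ((~d | c) | e))) = 01010111010101010101011101010101
  (~a & (e | (((~b | ~c) & d) & ((~d | c) | e)))) = 01010111010101010000000000000000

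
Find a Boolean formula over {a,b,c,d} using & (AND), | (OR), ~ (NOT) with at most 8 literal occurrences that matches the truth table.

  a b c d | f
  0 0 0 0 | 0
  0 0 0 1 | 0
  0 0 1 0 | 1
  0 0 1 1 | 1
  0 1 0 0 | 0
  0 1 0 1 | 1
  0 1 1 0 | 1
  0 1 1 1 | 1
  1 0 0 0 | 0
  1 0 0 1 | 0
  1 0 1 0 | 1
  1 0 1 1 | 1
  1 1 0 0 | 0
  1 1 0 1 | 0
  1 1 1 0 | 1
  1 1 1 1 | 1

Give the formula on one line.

(c | (((b | c) & (~b | ~a)) & d))

  (b | c) = 0011111100111111
  ~b = 1111000011110000
  ~a = 1111111100000000
  (~b | ~a) = 1111111111110000
  ((b | c) & (~b | ~a)) = 0011111100110000
  (((b | c) & (~b | ~a)) & d) = 0001010100010000
  (c | (((b | c) & (~b | ~a)) & d)) = 0011011100110011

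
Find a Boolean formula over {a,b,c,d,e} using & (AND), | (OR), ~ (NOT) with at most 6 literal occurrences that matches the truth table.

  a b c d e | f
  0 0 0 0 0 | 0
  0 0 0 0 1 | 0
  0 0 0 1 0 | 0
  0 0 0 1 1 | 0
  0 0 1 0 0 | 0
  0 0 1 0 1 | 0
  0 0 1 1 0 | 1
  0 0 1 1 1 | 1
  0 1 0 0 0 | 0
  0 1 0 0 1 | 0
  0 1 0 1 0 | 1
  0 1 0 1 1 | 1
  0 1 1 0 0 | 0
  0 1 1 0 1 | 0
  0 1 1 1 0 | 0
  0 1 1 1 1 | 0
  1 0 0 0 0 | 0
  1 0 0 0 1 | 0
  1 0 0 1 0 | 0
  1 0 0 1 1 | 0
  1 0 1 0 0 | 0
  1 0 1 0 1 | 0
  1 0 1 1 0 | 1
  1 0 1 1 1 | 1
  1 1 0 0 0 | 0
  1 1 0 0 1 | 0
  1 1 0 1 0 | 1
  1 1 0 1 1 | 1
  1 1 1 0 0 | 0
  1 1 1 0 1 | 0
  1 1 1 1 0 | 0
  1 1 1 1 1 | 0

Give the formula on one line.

  (b | c) = 00001111111111110000111111111111
  ~c = 11110000111100001111000011110000
  ~b = 11111111000000001111111100000000
  (~c | ~b) = 11111111111100001111111111110000
  (d & (~c | ~b)) = 00110011001100000011001100110000
  ((b | c) & (d & (~c | ~b))) = 00000011001100000000001100110000

((b | c) & (d & (~c | ~b)))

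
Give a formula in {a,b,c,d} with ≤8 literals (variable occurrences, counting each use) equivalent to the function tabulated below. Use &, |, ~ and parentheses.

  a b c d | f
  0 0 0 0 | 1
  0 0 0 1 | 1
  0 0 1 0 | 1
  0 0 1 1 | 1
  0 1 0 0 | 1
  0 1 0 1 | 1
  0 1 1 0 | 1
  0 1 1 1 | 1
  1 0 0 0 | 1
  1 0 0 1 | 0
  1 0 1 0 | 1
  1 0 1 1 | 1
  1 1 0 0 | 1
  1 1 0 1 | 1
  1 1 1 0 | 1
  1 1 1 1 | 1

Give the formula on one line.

(((~d & a) | c) | (b | ~a))

  ~d = 1010101010101010
  (~d & a) = 0000000010101010
  ((~d & a) | c) = 0011001110111011
  ~a = 1111111100000000
  (b | ~a) = 1111111100001111
  (((~d & a) | c) | (b | ~a)) = 1111111110111111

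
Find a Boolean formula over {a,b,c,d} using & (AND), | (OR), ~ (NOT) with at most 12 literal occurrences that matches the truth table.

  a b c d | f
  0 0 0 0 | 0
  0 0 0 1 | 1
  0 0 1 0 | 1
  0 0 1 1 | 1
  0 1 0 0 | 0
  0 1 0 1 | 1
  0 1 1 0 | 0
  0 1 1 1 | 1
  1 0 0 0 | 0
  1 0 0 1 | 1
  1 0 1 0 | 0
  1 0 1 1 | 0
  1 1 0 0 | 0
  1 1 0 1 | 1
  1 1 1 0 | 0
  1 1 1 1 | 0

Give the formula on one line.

  (d | c) = 0111011101110111
  ~a = 1111111100000000
  ((d | c) & ~a) = 0111011100000000
  ~c = 1100110011001100
  (~c & a) = 0000000011001100
  (((d | c) & ~a) | (~c & a)) = 0111011111001100
  ~b = 1111000011110000
  (~b & (d | c)) = 0111000001110000
  (d | (~b & (d | c))) = 0111010101110101
  ((((d | c) & ~a) | (~c & a)) & (d | (~b & (d | c)))) = 0111010101000100

((((d | c) & ~a) | (~c & a)) & (d | (~b & (d | c))))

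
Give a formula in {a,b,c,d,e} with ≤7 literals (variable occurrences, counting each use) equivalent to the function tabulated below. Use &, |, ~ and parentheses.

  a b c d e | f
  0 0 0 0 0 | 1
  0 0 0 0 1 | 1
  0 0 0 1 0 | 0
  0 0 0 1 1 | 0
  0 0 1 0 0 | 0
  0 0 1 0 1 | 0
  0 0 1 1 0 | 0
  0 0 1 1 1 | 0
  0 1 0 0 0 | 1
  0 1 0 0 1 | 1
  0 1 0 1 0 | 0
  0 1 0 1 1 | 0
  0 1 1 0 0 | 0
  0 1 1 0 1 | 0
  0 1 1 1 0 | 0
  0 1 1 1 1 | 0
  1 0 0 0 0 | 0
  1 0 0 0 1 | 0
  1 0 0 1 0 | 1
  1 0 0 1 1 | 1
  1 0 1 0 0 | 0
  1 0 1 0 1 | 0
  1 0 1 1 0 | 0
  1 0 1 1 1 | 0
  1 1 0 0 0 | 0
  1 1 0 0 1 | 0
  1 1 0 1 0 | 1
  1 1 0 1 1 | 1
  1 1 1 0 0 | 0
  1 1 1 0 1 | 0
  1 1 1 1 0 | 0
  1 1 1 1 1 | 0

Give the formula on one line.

(((~a | d) & ~c) & (a | ~d))

  ~a = 11111111111111110000000000000000
  (~a | d) = 11111111111111110011001100110011
  ~c = 11110000111100001111000011110000
  ((~a | d) & ~c) = 11110000111100000011000000110000
  ~d = 11001100110011001100110011001100
  (a | ~d) = 11001100110011001111111111111111
  (((~a | d) & ~c) & (a | ~d)) = 11000000110000000011000000110000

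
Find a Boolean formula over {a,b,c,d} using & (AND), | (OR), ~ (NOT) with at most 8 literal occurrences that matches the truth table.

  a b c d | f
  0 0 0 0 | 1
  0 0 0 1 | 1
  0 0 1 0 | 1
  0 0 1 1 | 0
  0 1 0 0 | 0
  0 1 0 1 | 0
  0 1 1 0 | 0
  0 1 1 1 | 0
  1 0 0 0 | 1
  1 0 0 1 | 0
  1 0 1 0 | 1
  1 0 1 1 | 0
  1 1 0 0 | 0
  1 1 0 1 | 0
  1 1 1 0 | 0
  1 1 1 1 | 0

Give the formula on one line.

((((~a & d) & (~c & (~b & d))) | ~d) & ~b)

  ~a = 1111111100000000
  (~a & d) = 0101010100000000
  ~c = 1100110011001100
  ~b = 1111000011110000
  (~b & d) = 0101000001010000
  (~c & (~b & d)) = 0100000001000000
  ((~a & d) & (~c & (~b & d))) = 0100000000000000
  ~d = 1010101010101010
  (((~a & d) & (~c & (~b & d))) | ~d) = 1110101010101010
  ((((~a & d) & (~c & (~b & d))) | ~d) & ~b) = 1110000010100000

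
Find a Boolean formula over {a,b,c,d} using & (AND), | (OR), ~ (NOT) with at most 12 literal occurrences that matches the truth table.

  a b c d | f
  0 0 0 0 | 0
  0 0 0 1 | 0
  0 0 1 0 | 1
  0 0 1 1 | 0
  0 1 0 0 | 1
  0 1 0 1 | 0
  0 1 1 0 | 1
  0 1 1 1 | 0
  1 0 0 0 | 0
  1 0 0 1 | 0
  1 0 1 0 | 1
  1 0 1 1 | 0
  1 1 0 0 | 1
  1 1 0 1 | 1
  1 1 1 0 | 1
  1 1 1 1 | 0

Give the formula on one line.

(((b | (c & (~d & ~b))) & (a | (~a & ~d))) & (~d | ~c))

  ~d = 1010101010101010
  ~b = 1111000011110000
  (~d & ~b) = 1010000010100000
  (c & (~d & ~b)) = 0010000000100000
  (b | (c & (~d & ~b))) = 0010111100101111
  ~a = 1111111100000000
  (~a & ~d) = 1010101000000000
  (a | (~a & ~d)) = 1010101011111111
  ((b | (c & (~d & ~b))) & (a | (~a & ~d))) = 0010101000101111
  ~c = 1100110011001100
  (~d | ~c) = 1110111011101110
  (((b | (c & (~d & ~b))) & (a | (~a & ~d))) & (~d | ~c)) = 0010101000101110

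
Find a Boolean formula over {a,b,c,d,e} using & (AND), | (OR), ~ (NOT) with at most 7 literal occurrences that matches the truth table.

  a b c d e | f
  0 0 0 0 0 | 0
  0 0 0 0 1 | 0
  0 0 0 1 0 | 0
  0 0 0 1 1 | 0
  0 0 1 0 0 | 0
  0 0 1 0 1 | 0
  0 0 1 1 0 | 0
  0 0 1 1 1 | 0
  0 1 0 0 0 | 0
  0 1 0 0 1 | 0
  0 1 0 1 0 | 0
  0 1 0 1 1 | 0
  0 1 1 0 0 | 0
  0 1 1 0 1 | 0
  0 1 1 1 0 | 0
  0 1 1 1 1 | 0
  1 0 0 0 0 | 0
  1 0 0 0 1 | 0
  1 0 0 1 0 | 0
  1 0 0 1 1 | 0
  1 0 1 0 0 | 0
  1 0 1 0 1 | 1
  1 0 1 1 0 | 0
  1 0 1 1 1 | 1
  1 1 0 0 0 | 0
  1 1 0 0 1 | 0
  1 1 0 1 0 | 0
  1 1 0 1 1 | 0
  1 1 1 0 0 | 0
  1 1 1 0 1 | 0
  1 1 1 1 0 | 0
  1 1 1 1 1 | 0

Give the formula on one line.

  ~b = 11111111000000001111111100000000
  (~b & e) = 01010101000000000101010100000000
  ~c = 11110000111100001111000011110000
  (a | ~c) = 11110000111100001111111111111111
  (e & c) = 00000101000001010000010100000101
  ((a | ~c) & (e & c)) = 00000000000000000000010100000101
  ((~b & e) & ((a | ~c) & (e & c))) = 00000000000000000000010100000000

((~b & e) & ((a | ~c) & (e & c)))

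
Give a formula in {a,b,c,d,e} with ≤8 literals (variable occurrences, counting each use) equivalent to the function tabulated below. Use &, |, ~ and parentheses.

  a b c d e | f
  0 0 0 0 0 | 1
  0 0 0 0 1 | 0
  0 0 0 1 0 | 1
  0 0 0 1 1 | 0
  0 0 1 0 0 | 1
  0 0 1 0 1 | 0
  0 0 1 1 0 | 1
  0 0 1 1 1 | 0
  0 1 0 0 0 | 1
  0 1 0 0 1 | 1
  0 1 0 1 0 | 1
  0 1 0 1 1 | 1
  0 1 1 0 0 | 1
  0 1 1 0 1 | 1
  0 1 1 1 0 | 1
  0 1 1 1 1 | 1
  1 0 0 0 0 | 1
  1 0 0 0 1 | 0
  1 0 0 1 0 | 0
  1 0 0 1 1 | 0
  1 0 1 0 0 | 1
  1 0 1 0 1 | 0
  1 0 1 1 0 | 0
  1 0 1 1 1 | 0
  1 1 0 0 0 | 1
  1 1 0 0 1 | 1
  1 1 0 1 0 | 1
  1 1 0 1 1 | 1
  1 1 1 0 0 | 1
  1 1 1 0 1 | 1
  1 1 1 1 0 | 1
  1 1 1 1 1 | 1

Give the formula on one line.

((~e & ((~a | e) | ~d)) | b)

  ~e = 10101010101010101010101010101010
  ~a = 11111111111111110000000000000000
  (~a | e) = 11111111111111110101010101010101
  ~d = 11001100110011001100110011001100
  ((~a | e) | ~d) = 11111111111111111101110111011101
  (~e & ((~a | e) | ~d)) = 10101010101010101000100010001000
  ((~e & ((~a | e) | ~d)) | b) = 10101010111111111000100011111111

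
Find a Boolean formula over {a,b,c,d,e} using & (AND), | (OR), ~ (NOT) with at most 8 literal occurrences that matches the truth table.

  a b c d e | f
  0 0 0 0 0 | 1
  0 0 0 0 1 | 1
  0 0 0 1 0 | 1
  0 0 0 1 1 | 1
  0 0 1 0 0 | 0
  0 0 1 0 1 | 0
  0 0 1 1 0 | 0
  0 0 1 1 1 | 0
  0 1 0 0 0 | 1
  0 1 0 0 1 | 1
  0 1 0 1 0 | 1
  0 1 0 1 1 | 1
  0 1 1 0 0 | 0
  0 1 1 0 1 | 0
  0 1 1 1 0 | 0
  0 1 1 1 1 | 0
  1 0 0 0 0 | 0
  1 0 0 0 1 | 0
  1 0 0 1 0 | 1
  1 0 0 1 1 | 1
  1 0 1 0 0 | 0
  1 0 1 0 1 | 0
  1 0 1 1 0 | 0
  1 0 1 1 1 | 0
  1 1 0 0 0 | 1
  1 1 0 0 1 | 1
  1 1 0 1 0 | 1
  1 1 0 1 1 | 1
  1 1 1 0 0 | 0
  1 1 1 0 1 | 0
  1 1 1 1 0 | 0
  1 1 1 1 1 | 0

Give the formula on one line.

((((b & ~d) | ~a) | d) & ~c)

  ~d = 11001100110011001100110011001100
  (b & ~d) = 00000000110011000000000011001100
  ~a = 11111111111111110000000000000000
  ((b & ~d) | ~a) = 11111111111111110000000011001100
  (((b & ~d) | ~a) | d) = 11111111111111110011001111111111
  ~c = 11110000111100001111000011110000
  ((((b & ~d) | ~a) | d) & ~c) = 11110000111100000011000011110000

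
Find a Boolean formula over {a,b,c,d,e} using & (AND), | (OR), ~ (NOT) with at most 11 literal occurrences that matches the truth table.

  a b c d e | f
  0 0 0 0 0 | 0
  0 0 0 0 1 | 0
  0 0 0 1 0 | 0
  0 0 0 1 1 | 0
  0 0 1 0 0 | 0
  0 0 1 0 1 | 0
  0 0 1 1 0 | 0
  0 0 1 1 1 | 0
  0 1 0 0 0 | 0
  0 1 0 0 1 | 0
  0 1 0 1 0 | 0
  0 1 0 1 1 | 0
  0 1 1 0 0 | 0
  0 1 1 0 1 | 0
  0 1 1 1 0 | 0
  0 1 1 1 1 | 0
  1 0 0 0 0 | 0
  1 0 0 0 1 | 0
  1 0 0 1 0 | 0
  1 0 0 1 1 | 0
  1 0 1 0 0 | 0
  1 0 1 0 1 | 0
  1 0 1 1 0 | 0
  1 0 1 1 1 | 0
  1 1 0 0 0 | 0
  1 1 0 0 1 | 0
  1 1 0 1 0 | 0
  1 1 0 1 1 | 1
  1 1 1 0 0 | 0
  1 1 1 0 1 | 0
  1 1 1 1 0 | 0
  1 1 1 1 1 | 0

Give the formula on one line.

(((a | (~e & ~c)) & b) & (((~d | b) & (~c & e)) & d))

  ~e = 10101010101010101010101010101010
  ~c = 11110000111100001111000011110000
  (~e & ~c) = 10100000101000001010000010100000
  (a | (~e & ~c)) = 10100000101000001111111111111111
  ((a | (~e & ~c)) & b) = 00000000101000000000000011111111
  ~d = 11001100110011001100110011001100
  (~d | b) = 11001100111111111100110011111111
  (~c & e) = 01010000010100000101000001010000
  ((~d | b) & (~c & e)) = 01000000010100000100000001010000
  (((~d | b) & (~c & e)) & d) = 00000000000100000000000000010000
  (((a | (~e & ~c)) & b) & (((~d | b) & (~c & e)) & d)) = 00000000000000000000000000010000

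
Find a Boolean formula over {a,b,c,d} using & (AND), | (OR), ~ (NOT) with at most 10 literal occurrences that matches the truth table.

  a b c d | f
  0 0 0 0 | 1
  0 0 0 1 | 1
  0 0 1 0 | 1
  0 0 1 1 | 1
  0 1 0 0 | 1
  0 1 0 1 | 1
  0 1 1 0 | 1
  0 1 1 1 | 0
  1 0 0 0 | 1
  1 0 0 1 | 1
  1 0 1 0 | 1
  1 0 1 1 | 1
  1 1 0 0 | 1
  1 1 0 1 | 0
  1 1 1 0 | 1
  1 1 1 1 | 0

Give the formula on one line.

  ~a = 1111111100000000
  ~c = 1100110011001100
  ~b = 1111000011110000
  (~b & a) = 0000000011110000
  (~c | (~b & a)) = 1100110011111100
  (~a & (~c | (~b & a))) = 1100110000000000
  (d & ~a) = 0101010100000000
  ((~a & (~c | (~b & a))) & (d & ~a)) = 0100010000000000
  ~d = 1010101010101010
  (~d | ~b) = 1111101011111010
  (((~a & (~c | (~b & a))) & (d & ~a)) | (~d | ~b)) = 1111111011111010

(((~a & (~c | (~b & a))) & (d & ~a)) | (~d | ~b))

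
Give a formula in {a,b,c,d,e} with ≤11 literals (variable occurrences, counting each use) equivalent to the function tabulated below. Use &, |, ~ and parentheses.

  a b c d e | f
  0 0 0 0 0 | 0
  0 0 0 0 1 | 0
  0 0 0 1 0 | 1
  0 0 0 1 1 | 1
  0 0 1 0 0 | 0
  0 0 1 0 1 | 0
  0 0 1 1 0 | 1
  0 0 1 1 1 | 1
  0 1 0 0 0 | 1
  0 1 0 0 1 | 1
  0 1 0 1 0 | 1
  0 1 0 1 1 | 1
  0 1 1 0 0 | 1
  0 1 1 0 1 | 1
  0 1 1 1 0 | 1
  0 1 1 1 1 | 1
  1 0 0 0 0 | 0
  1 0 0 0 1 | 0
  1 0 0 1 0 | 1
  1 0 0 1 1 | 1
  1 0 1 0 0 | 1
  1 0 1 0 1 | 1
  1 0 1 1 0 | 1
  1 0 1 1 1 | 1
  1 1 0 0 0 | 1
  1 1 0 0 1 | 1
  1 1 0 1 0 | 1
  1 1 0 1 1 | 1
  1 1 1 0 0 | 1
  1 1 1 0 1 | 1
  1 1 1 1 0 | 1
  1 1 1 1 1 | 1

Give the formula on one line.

((b | d) | ((c & (a | b)) | ((d & ~b) & c)))

  (b | d) = 00110011111111110011001111111111
  (a | b) = 00000000111111111111111111111111
  (c & (a | b)) = 00000000000011110000111100001111
  ~b = 11111111000000001111111100000000
  (d & ~b) = 00110011000000000011001100000000
  ((d & ~b) & c) = 00000011000000000000001100000000
  ((c & (a | b)) | ((d & ~b) & c)) = 00000011000011110000111100001111
  ((b | d) | ((c & (a | b)) | ((d & ~b) & c))) = 00110011111111110011111111111111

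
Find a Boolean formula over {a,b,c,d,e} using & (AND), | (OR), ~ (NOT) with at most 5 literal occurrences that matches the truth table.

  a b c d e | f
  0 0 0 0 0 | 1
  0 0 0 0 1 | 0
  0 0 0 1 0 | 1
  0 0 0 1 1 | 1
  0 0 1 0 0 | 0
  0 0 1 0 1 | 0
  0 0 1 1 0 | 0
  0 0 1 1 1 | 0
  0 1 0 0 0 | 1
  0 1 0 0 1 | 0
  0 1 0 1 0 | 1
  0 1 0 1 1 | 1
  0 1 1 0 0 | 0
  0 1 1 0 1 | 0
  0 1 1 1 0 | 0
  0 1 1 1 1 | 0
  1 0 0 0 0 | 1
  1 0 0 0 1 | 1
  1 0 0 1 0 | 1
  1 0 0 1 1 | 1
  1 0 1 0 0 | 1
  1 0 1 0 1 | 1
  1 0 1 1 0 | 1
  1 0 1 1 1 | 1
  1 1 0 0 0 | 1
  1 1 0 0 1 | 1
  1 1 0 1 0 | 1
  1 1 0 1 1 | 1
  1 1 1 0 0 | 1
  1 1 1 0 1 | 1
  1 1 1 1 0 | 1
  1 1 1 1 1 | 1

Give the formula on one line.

((~c & (d | (~c & ~e))) | a)

  ~c = 11110000111100001111000011110000
  ~e = 10101010101010101010101010101010
  (~c & ~e) = 10100000101000001010000010100000
  (d | (~c & ~e)) = 10110011101100111011001110110011
  (~c & (d | (~c & ~e))) = 10110000101100001011000010110000
  ((~c & (d | (~c & ~e))) | a) = 10110000101100001111111111111111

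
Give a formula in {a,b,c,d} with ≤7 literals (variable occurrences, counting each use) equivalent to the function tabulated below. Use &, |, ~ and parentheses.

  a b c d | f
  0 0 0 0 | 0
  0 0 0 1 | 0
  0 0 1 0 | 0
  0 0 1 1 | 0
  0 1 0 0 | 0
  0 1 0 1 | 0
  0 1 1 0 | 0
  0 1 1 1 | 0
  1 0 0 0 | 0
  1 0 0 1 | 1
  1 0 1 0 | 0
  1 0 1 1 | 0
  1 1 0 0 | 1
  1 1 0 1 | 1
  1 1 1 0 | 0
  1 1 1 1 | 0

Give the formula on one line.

((d | b) & (~c & a))

  (d | b) = 0101111101011111
  ~c = 1100110011001100
  (~c & a) = 0000000011001100
  ((d | b) & (~c & a)) = 0000000001001100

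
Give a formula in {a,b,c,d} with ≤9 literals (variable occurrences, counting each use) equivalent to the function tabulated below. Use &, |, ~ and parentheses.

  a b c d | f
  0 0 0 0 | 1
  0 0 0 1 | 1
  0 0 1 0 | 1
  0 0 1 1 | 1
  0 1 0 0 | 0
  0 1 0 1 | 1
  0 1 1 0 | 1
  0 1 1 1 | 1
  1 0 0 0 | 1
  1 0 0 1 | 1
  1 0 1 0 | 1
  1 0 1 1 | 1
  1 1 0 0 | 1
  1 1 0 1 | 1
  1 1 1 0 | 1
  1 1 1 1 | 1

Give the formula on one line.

  ~b = 1111000011110000
  (d | ~b) = 1111010111110101
  (a | (d | ~b)) = 1111010111111111
  (a | c) = 0011001111111111
  ((a | c) | ~b) = 1111001111111111
  ((a | (d | ~b)) | ((a | c) | ~b)) = 1111011111111111

((a | (d | ~b)) | ((a | c) | ~b))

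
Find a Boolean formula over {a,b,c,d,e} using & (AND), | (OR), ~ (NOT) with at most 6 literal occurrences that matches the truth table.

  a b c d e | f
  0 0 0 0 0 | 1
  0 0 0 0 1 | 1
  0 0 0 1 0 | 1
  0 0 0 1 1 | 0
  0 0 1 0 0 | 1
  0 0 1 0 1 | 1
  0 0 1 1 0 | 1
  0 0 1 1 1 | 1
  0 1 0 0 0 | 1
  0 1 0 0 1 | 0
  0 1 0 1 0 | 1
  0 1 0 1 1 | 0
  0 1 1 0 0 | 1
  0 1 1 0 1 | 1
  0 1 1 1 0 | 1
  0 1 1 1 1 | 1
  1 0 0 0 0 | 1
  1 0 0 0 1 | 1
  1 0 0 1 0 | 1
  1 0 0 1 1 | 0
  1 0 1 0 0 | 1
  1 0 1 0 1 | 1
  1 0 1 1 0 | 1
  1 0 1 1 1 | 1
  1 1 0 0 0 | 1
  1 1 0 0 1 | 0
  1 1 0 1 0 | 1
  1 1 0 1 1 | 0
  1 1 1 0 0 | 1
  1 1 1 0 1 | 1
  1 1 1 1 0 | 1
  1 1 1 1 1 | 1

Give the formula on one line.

(((~d & ~b) | ~e) | c)

  ~d = 11001100110011001100110011001100
  ~b = 11111111000000001111111100000000
  (~d & ~b) = 11001100000000001100110000000000
  ~e = 10101010101010101010101010101010
  ((~d & ~b) | ~e) = 11101110101010101110111010101010
  (((~d & ~b) | ~e) | c) = 11101111101011111110111110101111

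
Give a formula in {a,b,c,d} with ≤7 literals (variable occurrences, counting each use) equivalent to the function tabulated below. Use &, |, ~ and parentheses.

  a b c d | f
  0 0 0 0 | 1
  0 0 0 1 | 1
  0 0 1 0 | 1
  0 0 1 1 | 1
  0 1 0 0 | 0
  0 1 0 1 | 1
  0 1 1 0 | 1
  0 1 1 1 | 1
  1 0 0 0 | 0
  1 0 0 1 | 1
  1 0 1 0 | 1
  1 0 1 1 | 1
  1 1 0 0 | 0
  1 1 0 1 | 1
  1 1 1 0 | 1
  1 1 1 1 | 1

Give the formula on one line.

  ~c = 1100110011001100
  ~b = 1111000011110000
  (~b | a) = 1111000011111111
  ~a = 1111111100000000
  ((~b | a) & ~a) = 1111000000000000
  (~c & ((~b | a) & ~a)) = 1100000000000000
  (d | c) = 0111011101110111
  ((~c & ((~b | a) & ~a)) | (d | c)) = 1111011101110111

((~c & ((~b | a) & ~a)) | (d | c))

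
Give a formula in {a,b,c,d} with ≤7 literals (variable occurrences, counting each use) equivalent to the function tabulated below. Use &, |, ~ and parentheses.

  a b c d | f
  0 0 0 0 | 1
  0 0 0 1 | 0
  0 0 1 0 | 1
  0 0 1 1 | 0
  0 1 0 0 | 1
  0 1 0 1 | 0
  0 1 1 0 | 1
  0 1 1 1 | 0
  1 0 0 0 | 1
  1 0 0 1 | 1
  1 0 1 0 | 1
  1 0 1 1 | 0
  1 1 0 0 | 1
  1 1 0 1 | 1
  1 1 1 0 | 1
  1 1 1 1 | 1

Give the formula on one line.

  ~c = 1100110011001100
  (~c & a) = 0000000011001100
  ((~c & a) | b) = 0000111111001111
  (a & ((~c & a) | b)) = 0000000011001111
  ~d = 1010101010101010
  ((a & ((~c & a) | b)) | ~d) = 1010101011101111

((a & ((~c & a) | b)) | ~d)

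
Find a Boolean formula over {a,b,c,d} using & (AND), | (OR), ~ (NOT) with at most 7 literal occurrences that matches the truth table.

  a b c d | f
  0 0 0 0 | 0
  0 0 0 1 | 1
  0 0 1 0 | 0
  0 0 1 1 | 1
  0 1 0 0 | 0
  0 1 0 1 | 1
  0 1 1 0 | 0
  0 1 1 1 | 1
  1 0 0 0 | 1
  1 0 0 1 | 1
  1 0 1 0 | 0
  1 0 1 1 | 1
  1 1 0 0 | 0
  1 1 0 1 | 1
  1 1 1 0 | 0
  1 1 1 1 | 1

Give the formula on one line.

  ~b = 1111000011110000
  (~b | c) = 1111001111110011
  ~c = 1100110011001100
  (a & ~c) = 0000000011001100
  ((~b | c) & (a & ~c)) = 0000000011000000
  (((~b | c) & (a & ~c)) | d) = 0101010111010101

(((~b | c) & (a & ~c)) | d)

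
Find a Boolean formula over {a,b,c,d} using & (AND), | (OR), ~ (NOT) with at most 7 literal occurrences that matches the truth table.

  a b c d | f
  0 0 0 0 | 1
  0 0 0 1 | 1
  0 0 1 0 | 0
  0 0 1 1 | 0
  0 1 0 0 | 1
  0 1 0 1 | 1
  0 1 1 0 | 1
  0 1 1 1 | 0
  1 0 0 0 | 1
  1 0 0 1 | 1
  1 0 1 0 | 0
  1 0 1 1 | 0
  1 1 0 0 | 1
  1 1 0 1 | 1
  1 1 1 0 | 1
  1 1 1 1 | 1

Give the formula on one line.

  ~d = 1010101010101010
  (~d | a) = 1010101011111111
  ((~d | a) & b) = 0000101000001111
  (b & ~d) = 0000101000001010
  ~c = 1100110011001100
  ((b & ~d) | ~c) = 1100111011001110
  (((~d | a) & b) | ((b & ~d) | ~c)) = 1100111011001111

(((~d | a) & b) | ((b & ~d) | ~c))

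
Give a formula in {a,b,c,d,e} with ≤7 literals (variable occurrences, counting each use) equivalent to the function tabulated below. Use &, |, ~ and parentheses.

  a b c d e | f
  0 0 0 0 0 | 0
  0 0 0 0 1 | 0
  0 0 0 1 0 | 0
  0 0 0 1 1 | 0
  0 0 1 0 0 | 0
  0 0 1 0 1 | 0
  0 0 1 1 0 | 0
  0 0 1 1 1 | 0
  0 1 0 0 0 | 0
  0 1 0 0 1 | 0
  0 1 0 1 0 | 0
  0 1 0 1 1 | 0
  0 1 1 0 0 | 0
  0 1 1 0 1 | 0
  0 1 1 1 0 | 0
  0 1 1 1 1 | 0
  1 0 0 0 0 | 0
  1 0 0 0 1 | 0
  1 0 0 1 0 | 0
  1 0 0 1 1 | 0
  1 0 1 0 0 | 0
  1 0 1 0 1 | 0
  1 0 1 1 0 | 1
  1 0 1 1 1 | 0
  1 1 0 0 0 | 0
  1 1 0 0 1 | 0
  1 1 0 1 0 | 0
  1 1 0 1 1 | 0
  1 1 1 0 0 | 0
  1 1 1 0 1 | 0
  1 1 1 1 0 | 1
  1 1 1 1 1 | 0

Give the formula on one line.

  (a | e) = 01010101010101011111111111111111
  (d & (a | e)) = 00010001000100010011001100110011
  (c & a) = 00000000000000000000111100001111
  ~e = 10101010101010101010101010101010
  ((c & a) & ~e) = 00000000000000000000101000001010
  ~d = 11001100110011001100110011001100
  (((c & a) & ~e) | ~d) = 11001100110011001100111011001110
  ((d & (a | e)) & (((c & a) & ~e) | ~d)) = 00000000000000000000001000000010

((d & (a | e)) & (((c & a) & ~e) | ~d))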